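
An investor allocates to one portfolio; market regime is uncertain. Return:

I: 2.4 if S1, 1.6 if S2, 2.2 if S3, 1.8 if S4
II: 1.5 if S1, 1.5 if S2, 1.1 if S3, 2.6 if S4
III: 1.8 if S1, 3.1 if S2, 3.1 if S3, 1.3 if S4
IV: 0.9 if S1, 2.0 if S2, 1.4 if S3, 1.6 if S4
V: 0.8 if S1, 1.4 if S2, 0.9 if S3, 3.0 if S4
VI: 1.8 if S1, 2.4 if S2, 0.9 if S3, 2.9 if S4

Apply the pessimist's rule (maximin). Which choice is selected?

I

Row minima: I=1.6, II=1.1, III=1.3, IV=0.9, V=0.8, VI=0.9
Best worst-case = 1.6 → I.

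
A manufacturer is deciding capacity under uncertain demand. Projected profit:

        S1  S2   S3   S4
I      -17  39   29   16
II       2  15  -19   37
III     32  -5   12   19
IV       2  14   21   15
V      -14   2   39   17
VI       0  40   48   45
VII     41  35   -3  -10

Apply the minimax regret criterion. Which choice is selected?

Column bests: S1=41, S2=40, S3=48, S4=45.
I regrets: 58, 1, 19, 29 → max 58
II regrets: 39, 25, 67, 8 → max 67
III regrets: 9, 45, 36, 26 → max 45
IV regrets: 39, 26, 27, 30 → max 39
V regrets: 55, 38, 9, 28 → max 55
VI regrets: 41, 0, 0, 0 → max 41
VII regrets: 0, 5, 51, 55 → max 55
Smallest max regret = 39 → IV.

IV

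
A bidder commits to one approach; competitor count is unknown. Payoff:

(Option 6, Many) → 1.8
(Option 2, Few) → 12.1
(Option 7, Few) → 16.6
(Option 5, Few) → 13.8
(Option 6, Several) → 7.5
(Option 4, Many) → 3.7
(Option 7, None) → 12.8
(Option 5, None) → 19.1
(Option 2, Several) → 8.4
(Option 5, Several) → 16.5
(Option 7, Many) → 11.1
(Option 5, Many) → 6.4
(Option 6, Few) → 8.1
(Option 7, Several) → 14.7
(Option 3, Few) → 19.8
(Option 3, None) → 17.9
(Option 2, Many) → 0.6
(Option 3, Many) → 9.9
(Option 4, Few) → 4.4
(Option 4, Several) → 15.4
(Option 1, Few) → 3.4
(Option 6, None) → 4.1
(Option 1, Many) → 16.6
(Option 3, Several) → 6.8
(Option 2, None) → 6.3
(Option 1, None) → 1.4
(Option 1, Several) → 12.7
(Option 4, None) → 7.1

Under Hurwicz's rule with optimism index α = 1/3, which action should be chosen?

Option 1: 1/3·16.6 + 2/3·1.4 = 97/15
Option 2: 1/3·12.1 + 2/3·0.6 = 133/30
Option 3: 1/3·19.8 + 2/3·6.8 = 167/15
Option 4: 1/3·15.4 + 2/3·3.7 = 7.6
Option 5: 1/3·19.1 + 2/3·6.4 = 319/30
Option 6: 1/3·8.1 + 2/3·1.8 = 3.9
Option 7: 1/3·16.6 + 2/3·11.1 = 194/15
Highest Hurwicz score = 194/15 → Option 7.

Option 7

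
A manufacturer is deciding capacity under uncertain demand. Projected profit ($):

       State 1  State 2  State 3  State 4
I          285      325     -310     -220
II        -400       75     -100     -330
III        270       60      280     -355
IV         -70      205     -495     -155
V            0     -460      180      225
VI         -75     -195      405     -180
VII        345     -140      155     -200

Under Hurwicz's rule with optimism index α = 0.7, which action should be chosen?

VI

I: 0.7·325 + 0.3·(-310) = 134.5
II: 0.7·75 + 0.3·(-400) = -67.5
III: 0.7·280 + 0.3·(-355) = 89.5
IV: 0.7·205 + 0.3·(-495) = -5
V: 0.7·225 + 0.3·(-460) = 19.5
VI: 0.7·405 + 0.3·(-195) = 225
VII: 0.7·345 + 0.3·(-200) = 181.5
Highest Hurwicz score = 225 → VI.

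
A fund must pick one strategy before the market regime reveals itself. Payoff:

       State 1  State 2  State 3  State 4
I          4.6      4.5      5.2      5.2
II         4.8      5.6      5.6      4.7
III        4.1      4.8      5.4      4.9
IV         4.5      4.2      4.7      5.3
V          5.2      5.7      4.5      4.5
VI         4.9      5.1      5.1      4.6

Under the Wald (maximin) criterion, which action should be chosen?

Row minima: I=4.5, II=4.7, III=4.1, IV=4.2, V=4.5, VI=4.6
Best worst-case = 4.7 → II.

II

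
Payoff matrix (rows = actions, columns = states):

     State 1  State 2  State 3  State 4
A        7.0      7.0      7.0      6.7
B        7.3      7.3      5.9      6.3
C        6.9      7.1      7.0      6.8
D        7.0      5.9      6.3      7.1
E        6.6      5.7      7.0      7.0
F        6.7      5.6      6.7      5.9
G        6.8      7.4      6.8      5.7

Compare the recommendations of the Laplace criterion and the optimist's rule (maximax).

laplace → C; maximax → G (disagree)

Row averages: A=6.925, B=6.7, C=6.95, D=6.575, E=6.575, F=6.225, G=6.675
Highest average = 6.95 → C.
Row maxima: A=7.0, B=7.3, C=7.1, D=7.1, E=7.0, F=6.7, G=7.4
Best best-case = 7.4 → G.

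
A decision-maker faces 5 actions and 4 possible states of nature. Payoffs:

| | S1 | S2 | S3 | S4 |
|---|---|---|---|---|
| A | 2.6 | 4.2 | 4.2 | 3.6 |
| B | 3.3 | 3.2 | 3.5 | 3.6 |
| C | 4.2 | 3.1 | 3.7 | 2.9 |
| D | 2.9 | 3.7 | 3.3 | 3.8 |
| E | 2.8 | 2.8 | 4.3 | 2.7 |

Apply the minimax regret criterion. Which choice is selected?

Column bests: S1=4.2, S2=4.2, S3=4.3, S4=3.8.
A regrets: 1.6, 0.0, 0.1, 0.2 → max 1.6
B regrets: 0.9, 1.0, 0.8, 0.2 → max 1.0
C regrets: 0.0, 1.1, 0.6, 0.9 → max 1.1
D regrets: 1.3, 0.5, 1.0, 0.0 → max 1.3
E regrets: 1.4, 1.4, 0.0, 1.1 → max 1.4
Smallest max regret = 1.0 → B.

B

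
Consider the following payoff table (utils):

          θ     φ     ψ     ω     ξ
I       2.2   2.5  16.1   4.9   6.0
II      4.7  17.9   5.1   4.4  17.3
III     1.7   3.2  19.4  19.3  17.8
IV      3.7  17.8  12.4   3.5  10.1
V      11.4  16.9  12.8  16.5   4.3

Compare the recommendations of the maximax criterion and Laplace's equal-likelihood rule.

maximax → III; laplace → V (disagree)

Row maxima: I=16.1, II=17.9, III=19.4, IV=17.8, V=16.9
Best best-case = 19.4 → III.
Row averages: I=6.34, II=9.88, III=12.28, IV=9.5, V=12.38
Highest average = 12.38 → V.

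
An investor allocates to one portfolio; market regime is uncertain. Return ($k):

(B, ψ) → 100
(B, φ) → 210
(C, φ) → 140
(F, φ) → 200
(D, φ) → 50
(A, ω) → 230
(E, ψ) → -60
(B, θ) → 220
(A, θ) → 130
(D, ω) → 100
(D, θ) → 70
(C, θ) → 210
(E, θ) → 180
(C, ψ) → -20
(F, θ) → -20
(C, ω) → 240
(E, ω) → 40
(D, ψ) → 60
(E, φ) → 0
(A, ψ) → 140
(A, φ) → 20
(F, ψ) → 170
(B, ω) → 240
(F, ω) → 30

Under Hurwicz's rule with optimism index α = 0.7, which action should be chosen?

B

A: 0.7·230 + 0.3·20 = 167
B: 0.7·240 + 0.3·100 = 198
C: 0.7·240 + 0.3·(-20) = 162
D: 0.7·100 + 0.3·50 = 85
E: 0.7·180 + 0.3·(-60) = 108
F: 0.7·200 + 0.3·(-20) = 134
Highest Hurwicz score = 198 → B.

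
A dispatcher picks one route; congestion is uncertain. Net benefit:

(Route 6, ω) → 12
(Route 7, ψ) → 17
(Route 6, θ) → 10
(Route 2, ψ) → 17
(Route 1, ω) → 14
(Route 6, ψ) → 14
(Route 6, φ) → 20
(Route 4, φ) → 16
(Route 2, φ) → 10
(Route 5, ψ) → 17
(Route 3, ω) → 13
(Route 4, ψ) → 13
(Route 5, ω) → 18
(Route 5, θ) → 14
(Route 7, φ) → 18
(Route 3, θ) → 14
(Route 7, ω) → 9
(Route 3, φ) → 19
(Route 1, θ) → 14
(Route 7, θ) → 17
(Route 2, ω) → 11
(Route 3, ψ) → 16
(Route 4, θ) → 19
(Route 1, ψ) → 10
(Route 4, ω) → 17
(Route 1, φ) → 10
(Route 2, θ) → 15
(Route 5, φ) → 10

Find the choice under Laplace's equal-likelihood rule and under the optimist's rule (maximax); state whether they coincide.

laplace → Route 4; maximax → Route 6 (disagree)

Row averages: Route 1=12, Route 2=13.25, Route 3=15.5, Route 4=16.25, Route 5=14.75, Route 6=14, Route 7=15.25
Highest average = 16.25 → Route 4.
Row maxima: Route 1=14, Route 2=17, Route 3=19, Route 4=19, Route 5=18, Route 6=20, Route 7=18
Best best-case = 20 → Route 6.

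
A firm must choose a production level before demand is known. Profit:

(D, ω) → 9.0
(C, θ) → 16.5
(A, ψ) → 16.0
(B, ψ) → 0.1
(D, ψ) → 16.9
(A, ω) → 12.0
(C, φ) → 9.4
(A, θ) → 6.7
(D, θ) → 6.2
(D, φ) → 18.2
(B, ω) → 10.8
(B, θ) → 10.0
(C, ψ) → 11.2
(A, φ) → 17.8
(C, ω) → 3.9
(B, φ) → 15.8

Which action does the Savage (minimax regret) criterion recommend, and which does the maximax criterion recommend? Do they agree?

minimax regret → C; maximax → D (disagree)

Column bests: θ=16.5, φ=18.2, ψ=16.9, ω=12.0.
A regrets: 9.8, 0.4, 0.9, 0.0 → max 9.8
B regrets: 6.5, 2.4, 16.8, 1.2 → max 16.8
C regrets: 0.0, 8.8, 5.7, 8.1 → max 8.8
D regrets: 10.3, 0.0, 0.0, 3.0 → max 10.3
Smallest max regret = 8.8 → C.
Row maxima: A=17.8, B=15.8, C=16.5, D=18.2
Best best-case = 18.2 → D.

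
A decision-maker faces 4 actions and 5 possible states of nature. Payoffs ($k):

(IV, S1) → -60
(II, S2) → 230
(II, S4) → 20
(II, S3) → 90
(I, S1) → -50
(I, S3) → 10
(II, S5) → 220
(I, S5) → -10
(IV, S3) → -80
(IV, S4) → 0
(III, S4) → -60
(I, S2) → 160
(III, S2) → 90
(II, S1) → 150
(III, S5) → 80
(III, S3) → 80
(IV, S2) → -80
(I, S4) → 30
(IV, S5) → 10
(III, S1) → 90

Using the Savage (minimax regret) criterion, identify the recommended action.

Column bests: S1=150, S2=230, S3=90, S4=30, S5=220.
I regrets: 200, 70, 80, 0, 230 → max 230
II regrets: 0, 0, 0, 10, 0 → max 10
III regrets: 60, 140, 10, 90, 140 → max 140
IV regrets: 210, 310, 170, 30, 210 → max 310
Smallest max regret = 10 → II.

II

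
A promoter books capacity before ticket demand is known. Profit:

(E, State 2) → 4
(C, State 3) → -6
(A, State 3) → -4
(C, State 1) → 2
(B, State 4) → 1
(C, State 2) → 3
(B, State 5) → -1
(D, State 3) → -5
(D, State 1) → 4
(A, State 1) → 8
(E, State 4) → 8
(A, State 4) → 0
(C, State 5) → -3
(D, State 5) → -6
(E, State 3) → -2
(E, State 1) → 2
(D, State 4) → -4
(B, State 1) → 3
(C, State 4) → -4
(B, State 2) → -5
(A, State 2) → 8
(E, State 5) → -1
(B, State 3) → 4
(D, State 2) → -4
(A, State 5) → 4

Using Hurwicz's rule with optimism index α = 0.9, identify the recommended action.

A: 0.9·8 + 0.1·(-4) = 6.8
B: 0.9·4 + 0.1·(-5) = 3.1
C: 0.9·3 + 0.1·(-6) = 2.1
D: 0.9·4 + 0.1·(-6) = 3
E: 0.9·8 + 0.1·(-2) = 7
Highest Hurwicz score = 7 → E.

E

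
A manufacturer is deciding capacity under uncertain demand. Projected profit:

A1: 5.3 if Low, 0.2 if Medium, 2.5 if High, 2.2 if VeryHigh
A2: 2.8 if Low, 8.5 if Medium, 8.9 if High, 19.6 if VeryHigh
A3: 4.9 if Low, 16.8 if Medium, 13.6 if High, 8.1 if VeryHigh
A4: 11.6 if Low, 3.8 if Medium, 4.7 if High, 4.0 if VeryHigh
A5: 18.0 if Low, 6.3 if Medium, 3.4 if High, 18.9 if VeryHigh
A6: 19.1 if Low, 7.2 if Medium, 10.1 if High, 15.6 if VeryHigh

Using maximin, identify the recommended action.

A6

Row minima: A1=0.2, A2=2.8, A3=4.9, A4=3.8, A5=3.4, A6=7.2
Best worst-case = 7.2 → A6.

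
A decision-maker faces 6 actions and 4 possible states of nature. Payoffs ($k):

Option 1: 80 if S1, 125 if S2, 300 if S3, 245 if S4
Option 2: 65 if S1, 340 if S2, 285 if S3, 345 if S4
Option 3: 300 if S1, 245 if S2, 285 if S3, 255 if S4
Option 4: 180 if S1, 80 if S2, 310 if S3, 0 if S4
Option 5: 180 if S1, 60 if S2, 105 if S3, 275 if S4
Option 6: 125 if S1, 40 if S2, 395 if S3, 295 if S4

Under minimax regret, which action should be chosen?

Option 3

Column bests: S1=300, S2=340, S3=395, S4=345.
Option 1 regrets: 220, 215, 95, 100 → max 220
Option 2 regrets: 235, 0, 110, 0 → max 235
Option 3 regrets: 0, 95, 110, 90 → max 110
Option 4 regrets: 120, 260, 85, 345 → max 345
Option 5 regrets: 120, 280, 290, 70 → max 290
Option 6 regrets: 175, 300, 0, 50 → max 300
Smallest max regret = 110 → Option 3.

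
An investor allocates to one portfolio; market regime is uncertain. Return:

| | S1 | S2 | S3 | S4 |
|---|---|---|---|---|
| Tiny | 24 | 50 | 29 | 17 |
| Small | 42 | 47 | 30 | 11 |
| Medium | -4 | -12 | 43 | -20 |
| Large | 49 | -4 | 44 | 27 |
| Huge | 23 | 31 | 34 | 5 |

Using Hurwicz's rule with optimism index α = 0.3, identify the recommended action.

Tiny: 0.3·50 + 0.7·17 = 26.9
Small: 0.3·47 + 0.7·11 = 21.8
Medium: 0.3·43 + 0.7·(-20) = -1.1
Large: 0.3·49 + 0.7·(-4) = 11.9
Huge: 0.3·34 + 0.7·5 = 13.7
Highest Hurwicz score = 26.9 → Tiny.

Tiny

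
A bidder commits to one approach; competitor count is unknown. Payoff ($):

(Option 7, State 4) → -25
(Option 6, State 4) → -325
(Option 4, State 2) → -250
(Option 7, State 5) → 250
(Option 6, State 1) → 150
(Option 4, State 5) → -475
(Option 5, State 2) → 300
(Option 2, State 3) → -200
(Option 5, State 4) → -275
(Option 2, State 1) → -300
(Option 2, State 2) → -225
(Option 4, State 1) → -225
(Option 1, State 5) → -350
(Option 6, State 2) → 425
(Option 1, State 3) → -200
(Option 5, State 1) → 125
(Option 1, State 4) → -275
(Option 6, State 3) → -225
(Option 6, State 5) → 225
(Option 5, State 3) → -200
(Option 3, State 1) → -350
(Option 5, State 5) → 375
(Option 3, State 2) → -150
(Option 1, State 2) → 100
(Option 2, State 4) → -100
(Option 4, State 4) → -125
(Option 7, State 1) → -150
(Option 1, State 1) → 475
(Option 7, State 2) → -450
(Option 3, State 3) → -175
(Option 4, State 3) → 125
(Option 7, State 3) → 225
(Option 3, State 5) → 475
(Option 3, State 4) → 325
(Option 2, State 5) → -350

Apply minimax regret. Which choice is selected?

Column bests: State 1=475, State 2=425, State 3=225, State 4=325, State 5=475.
Option 1 regrets: 0, 325, 425, 600, 825 → max 825
Option 2 regrets: 775, 650, 425, 425, 825 → max 825
Option 3 regrets: 825, 575, 400, 0, 0 → max 825
Option 4 regrets: 700, 675, 100, 450, 950 → max 950
Option 5 regrets: 350, 125, 425, 600, 100 → max 600
Option 6 regrets: 325, 0, 450, 650, 250 → max 650
Option 7 regrets: 625, 875, 0, 350, 225 → max 875
Smallest max regret = 600 → Option 5.

Option 5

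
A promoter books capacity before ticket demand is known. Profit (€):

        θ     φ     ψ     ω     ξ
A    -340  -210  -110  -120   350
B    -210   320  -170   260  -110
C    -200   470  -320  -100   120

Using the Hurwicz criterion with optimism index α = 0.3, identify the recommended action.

A: 0.3·350 + 0.7·(-340) = -133
B: 0.3·320 + 0.7·(-210) = -51
C: 0.3·470 + 0.7·(-320) = -83
Highest Hurwicz score = -51 → B.

B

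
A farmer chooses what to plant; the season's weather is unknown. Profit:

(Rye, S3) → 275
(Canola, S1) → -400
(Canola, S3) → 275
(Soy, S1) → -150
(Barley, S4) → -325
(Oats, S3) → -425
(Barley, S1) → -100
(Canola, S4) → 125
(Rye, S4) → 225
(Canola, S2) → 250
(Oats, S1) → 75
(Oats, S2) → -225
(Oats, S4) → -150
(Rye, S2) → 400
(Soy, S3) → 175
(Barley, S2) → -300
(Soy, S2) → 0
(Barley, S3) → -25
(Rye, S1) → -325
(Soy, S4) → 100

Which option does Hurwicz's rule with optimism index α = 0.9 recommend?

Barley: 0.9·(-25) + 0.1·(-325) = -55
Oats: 0.9·75 + 0.1·(-425) = 25
Canola: 0.9·275 + 0.1·(-400) = 207.5
Rye: 0.9·400 + 0.1·(-325) = 327.5
Soy: 0.9·175 + 0.1·(-150) = 142.5
Highest Hurwicz score = 327.5 → Rye.

Rye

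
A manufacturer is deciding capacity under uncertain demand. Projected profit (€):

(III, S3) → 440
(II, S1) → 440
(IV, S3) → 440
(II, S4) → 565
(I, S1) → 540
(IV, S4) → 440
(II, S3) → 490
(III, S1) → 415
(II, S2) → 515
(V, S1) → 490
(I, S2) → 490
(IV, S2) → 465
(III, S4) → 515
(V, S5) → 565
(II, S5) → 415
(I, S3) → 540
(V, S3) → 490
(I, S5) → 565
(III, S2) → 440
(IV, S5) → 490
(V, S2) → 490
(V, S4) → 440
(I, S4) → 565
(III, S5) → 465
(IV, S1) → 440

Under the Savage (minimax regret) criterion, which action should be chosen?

Column bests: S1=540, S2=515, S3=540, S4=565, S5=565.
I regrets: 0, 25, 0, 0, 0 → max 25
II regrets: 100, 0, 50, 0, 150 → max 150
III regrets: 125, 75, 100, 50, 100 → max 125
IV regrets: 100, 50, 100, 125, 75 → max 125
V regrets: 50, 25, 50, 125, 0 → max 125
Smallest max regret = 25 → I.

I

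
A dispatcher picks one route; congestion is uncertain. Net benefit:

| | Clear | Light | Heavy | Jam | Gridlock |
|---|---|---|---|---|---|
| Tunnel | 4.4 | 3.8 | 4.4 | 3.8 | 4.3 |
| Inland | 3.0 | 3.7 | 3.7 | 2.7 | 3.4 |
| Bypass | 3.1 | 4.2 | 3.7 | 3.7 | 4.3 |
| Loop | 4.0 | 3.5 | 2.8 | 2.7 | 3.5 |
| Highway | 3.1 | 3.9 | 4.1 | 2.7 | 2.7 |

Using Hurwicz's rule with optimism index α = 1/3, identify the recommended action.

Tunnel: 1/3·4.4 + 2/3·3.8 = 4
Inland: 1/3·3.7 + 2/3·2.7 = 91/30
Bypass: 1/3·4.3 + 2/3·3.1 = 3.5
Loop: 1/3·4.0 + 2/3·2.7 = 47/15
Highway: 1/3·4.1 + 2/3·2.7 = 19/6
Highest Hurwicz score = 4 → Tunnel.

Tunnel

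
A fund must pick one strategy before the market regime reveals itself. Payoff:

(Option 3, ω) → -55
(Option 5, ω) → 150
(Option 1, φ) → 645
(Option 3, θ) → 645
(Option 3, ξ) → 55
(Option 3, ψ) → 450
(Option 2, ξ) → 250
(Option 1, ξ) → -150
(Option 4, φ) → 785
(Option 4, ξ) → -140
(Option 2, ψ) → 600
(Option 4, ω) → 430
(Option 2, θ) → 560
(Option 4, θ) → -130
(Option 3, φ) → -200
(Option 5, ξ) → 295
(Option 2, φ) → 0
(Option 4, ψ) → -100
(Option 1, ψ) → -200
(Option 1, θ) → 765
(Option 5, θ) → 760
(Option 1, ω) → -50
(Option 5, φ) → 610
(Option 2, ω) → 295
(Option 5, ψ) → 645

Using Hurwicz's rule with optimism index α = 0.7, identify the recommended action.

Option 1: 0.7·765 + 0.3·(-200) = 475.5
Option 2: 0.7·600 + 0.3·0 = 420
Option 3: 0.7·645 + 0.3·(-200) = 391.5
Option 4: 0.7·785 + 0.3·(-140) = 507.5
Option 5: 0.7·760 + 0.3·150 = 577
Highest Hurwicz score = 577 → Option 5.

Option 5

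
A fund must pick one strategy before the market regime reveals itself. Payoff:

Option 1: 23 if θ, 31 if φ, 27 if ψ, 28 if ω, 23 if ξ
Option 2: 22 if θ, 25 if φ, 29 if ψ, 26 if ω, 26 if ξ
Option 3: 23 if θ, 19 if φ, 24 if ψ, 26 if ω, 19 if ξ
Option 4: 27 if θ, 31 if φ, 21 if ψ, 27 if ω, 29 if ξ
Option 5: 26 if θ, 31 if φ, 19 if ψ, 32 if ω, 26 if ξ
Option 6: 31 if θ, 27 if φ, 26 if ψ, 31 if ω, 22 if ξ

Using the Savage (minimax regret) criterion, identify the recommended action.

Option 6

Column bests: θ=31, φ=31, ψ=29, ω=32, ξ=29.
Option 1 regrets: 8, 0, 2, 4, 6 → max 8
Option 2 regrets: 9, 6, 0, 6, 3 → max 9
Option 3 regrets: 8, 12, 5, 6, 10 → max 12
Option 4 regrets: 4, 0, 8, 5, 0 → max 8
Option 5 regrets: 5, 0, 10, 0, 3 → max 10
Option 6 regrets: 0, 4, 3, 1, 7 → max 7
Smallest max regret = 7 → Option 6.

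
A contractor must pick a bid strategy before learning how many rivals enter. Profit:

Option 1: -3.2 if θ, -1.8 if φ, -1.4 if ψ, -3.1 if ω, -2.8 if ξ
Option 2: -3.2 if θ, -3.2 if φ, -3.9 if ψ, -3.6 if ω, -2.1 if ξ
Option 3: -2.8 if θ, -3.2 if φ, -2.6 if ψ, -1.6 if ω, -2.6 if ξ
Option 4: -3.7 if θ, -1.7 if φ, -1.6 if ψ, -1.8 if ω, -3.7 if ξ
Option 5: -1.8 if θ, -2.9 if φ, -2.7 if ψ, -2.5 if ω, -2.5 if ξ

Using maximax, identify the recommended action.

Row maxima: Option 1=-1.4, Option 2=-2.1, Option 3=-1.6, Option 4=-1.6, Option 5=-1.8
Best best-case = -1.4 → Option 1.

Option 1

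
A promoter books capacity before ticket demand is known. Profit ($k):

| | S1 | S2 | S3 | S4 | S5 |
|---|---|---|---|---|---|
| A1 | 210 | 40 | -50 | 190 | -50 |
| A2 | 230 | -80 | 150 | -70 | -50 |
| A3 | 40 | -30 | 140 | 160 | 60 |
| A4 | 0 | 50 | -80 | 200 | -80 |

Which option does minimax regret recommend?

Column bests: S1=230, S2=50, S3=150, S4=200, S5=60.
A1 regrets: 20, 10, 200, 10, 110 → max 200
A2 regrets: 0, 130, 0, 270, 110 → max 270
A3 regrets: 190, 80, 10, 40, 0 → max 190
A4 regrets: 230, 0, 230, 0, 140 → max 230
Smallest max regret = 190 → A3.

A3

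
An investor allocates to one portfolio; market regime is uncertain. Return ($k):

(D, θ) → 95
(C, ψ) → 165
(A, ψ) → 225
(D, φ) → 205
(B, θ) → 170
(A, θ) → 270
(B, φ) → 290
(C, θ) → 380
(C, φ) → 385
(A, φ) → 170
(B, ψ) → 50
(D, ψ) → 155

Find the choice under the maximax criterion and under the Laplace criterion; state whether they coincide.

maximax → C; laplace → C (agree)

Row maxima: A=270, B=290, C=385, D=205
Best best-case = 385 → C.
Row averages: A=665/3, B=170, C=310, D=455/3
Highest average = 310 → C.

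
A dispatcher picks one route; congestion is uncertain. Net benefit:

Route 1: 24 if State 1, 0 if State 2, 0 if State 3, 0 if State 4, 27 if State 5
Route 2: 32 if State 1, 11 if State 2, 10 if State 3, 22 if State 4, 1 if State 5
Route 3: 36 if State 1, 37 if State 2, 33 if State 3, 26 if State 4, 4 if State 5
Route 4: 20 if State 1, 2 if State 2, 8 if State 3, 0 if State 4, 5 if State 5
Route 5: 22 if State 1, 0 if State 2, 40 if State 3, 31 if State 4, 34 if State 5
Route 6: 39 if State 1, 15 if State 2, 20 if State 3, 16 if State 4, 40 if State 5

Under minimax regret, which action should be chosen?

Route 6

Column bests: State 1=39, State 2=37, State 3=40, State 4=31, State 5=40.
Route 1 regrets: 15, 37, 40, 31, 13 → max 40
Route 2 regrets: 7, 26, 30, 9, 39 → max 39
Route 3 regrets: 3, 0, 7, 5, 36 → max 36
Route 4 regrets: 19, 35, 32, 31, 35 → max 35
Route 5 regrets: 17, 37, 0, 0, 6 → max 37
Route 6 regrets: 0, 22, 20, 15, 0 → max 22
Smallest max regret = 22 → Route 6.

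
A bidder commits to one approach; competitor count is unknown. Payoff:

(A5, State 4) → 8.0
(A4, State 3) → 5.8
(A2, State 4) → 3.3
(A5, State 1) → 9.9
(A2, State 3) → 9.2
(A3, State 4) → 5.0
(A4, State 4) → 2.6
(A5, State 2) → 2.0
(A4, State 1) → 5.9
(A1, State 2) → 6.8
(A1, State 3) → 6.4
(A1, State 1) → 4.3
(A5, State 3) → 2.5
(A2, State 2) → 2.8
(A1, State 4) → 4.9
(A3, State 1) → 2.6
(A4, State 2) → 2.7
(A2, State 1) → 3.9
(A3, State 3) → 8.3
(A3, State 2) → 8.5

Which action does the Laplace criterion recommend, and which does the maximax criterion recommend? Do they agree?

laplace → A3; maximax → A5 (disagree)

Row averages: A1=5.6, A2=4.8, A3=6.1, A4=4.25, A5=5.6
Highest average = 6.1 → A3.
Row maxima: A1=6.8, A2=9.2, A3=8.5, A4=5.9, A5=9.9
Best best-case = 9.9 → A5.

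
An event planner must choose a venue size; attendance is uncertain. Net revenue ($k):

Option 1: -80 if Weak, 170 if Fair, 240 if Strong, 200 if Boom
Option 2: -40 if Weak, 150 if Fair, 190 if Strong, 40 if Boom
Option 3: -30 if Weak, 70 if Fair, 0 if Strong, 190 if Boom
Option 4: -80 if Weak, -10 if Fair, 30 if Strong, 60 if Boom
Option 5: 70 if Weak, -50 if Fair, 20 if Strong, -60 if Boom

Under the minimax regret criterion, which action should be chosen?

Column bests: Weak=70, Fair=170, Strong=240, Boom=200.
Option 1 regrets: 150, 0, 0, 0 → max 150
Option 2 regrets: 110, 20, 50, 160 → max 160
Option 3 regrets: 100, 100, 240, 10 → max 240
Option 4 regrets: 150, 180, 210, 140 → max 210
Option 5 regrets: 0, 220, 220, 260 → max 260
Smallest max regret = 150 → Option 1.

Option 1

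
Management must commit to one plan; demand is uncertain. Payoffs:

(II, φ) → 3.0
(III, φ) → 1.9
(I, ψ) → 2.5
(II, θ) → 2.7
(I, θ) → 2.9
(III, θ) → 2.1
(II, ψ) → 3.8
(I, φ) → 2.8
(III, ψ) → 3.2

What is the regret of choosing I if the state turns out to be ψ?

1.3

Best payoff under ψ is 3.8.
Regret = 3.8 − 2.5 = 1.3.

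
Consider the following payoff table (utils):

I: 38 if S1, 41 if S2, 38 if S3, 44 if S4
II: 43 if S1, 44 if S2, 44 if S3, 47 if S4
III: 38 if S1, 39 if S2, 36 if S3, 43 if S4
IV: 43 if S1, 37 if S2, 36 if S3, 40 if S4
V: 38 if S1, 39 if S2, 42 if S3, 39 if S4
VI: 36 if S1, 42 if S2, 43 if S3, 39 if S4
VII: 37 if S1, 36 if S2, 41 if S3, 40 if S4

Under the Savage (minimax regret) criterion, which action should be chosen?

II

Column bests: S1=43, S2=44, S3=44, S4=47.
I regrets: 5, 3, 6, 3 → max 6
II regrets: 0, 0, 0, 0 → max 0
III regrets: 5, 5, 8, 4 → max 8
IV regrets: 0, 7, 8, 7 → max 8
V regrets: 5, 5, 2, 8 → max 8
VI regrets: 7, 2, 1, 8 → max 8
VII regrets: 6, 8, 3, 7 → max 8
Smallest max regret = 0 → II.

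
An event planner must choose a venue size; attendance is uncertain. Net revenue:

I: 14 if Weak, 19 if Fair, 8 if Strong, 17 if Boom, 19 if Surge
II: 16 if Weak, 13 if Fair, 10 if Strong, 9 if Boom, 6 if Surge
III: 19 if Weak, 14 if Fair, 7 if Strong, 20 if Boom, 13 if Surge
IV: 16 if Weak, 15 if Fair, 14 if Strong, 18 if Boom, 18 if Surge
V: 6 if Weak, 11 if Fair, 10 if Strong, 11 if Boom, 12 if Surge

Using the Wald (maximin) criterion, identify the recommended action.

Row minima: I=8, II=6, III=7, IV=14, V=6
Best worst-case = 14 → IV.

IV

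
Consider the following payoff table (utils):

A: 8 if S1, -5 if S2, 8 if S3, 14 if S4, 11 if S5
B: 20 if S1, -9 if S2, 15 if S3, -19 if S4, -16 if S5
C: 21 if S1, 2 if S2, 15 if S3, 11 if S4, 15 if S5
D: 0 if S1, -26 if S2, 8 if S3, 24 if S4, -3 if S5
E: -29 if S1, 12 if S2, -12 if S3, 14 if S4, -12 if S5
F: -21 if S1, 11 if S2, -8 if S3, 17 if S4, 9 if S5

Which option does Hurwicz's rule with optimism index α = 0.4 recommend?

C

A: 0.4·14 + 0.6·(-5) = 2.6
B: 0.4·20 + 0.6·(-19) = -3.4
C: 0.4·21 + 0.6·2 = 9.6
D: 0.4·24 + 0.6·(-26) = -6
E: 0.4·14 + 0.6·(-29) = -11.8
F: 0.4·17 + 0.6·(-21) = -5.8
Highest Hurwicz score = 9.6 → C.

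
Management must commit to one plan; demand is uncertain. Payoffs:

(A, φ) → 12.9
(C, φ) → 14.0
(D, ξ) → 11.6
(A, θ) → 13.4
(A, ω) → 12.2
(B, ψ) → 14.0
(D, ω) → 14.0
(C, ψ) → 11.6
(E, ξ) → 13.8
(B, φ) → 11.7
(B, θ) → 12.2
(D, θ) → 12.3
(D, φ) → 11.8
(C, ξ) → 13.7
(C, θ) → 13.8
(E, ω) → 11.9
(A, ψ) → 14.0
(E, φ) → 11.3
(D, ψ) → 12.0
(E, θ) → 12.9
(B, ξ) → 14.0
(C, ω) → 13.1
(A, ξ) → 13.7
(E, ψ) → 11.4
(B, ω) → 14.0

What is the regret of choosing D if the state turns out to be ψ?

Best payoff under ψ is 14.0.
Regret = 14.0 − 12.0 = 2.0.

2.0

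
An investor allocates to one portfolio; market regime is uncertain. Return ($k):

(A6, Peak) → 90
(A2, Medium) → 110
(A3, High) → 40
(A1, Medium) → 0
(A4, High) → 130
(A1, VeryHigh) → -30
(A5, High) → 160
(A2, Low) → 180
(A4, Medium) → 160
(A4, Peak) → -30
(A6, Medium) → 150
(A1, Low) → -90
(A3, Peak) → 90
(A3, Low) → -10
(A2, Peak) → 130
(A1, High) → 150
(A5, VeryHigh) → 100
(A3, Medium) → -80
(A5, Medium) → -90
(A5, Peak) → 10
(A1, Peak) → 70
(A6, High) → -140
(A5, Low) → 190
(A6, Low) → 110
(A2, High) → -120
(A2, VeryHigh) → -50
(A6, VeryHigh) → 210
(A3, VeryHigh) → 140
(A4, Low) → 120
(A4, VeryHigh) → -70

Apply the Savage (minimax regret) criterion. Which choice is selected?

A3

Column bests: Low=190, Medium=160, High=160, VeryHigh=210, Peak=130.
A1 regrets: 280, 160, 10, 240, 60 → max 280
A2 regrets: 10, 50, 280, 260, 0 → max 280
A3 regrets: 200, 240, 120, 70, 40 → max 240
A4 regrets: 70, 0, 30, 280, 160 → max 280
A5 regrets: 0, 250, 0, 110, 120 → max 250
A6 regrets: 80, 10, 300, 0, 40 → max 300
Smallest max regret = 240 → A3.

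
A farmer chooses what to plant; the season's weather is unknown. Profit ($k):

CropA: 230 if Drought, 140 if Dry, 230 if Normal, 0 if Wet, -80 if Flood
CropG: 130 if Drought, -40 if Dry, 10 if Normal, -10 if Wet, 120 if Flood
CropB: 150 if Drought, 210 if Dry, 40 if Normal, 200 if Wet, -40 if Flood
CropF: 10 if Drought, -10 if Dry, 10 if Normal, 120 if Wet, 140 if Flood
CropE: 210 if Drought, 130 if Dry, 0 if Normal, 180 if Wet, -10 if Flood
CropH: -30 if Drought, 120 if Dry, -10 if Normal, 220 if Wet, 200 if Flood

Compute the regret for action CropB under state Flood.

Best payoff under Flood is 200.
Regret = 200 − (-40) = 240.

240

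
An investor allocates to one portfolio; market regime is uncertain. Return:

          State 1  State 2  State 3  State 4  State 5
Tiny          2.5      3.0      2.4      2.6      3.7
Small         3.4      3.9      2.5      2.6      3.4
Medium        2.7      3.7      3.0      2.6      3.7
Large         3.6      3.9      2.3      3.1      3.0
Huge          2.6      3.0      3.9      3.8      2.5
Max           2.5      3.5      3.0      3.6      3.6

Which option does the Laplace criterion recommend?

Max

Row averages: Tiny=2.84, Small=3.16, Medium=3.14, Large=3.18, Huge=3.16, Max=3.24
Highest average = 3.24 → Max.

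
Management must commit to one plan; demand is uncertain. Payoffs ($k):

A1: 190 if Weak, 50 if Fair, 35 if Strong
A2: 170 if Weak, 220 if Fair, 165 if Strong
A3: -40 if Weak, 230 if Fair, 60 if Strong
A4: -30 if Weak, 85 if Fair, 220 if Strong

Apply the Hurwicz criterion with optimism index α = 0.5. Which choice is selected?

A2

A1: 0.5·190 + 0.5·35 = 112.5
A2: 0.5·220 + 0.5·165 = 192.5
A3: 0.5·230 + 0.5·(-40) = 95
A4: 0.5·220 + 0.5·(-30) = 95
Highest Hurwicz score = 192.5 → A2.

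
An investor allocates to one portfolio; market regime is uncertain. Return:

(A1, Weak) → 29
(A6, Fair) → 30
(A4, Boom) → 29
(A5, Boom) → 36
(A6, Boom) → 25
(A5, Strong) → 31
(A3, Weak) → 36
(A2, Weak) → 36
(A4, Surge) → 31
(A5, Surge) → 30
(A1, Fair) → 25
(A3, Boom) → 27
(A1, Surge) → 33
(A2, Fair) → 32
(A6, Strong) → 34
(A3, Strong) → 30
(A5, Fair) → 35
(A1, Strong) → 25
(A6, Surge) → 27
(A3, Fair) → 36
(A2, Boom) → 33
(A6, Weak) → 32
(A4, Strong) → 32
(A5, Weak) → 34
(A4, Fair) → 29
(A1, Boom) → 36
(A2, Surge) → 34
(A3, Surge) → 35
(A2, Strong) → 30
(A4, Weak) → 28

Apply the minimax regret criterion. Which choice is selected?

Column bests: Weak=36, Fair=36, Strong=34, Boom=36, Surge=35.
A1 regrets: 7, 11, 9, 0, 2 → max 11
A2 regrets: 0, 4, 4, 3, 1 → max 4
A3 regrets: 0, 0, 4, 9, 0 → max 9
A4 regrets: 8, 7, 2, 7, 4 → max 8
A5 regrets: 2, 1, 3, 0, 5 → max 5
A6 regrets: 4, 6, 0, 11, 8 → max 11
Smallest max regret = 4 → A2.

A2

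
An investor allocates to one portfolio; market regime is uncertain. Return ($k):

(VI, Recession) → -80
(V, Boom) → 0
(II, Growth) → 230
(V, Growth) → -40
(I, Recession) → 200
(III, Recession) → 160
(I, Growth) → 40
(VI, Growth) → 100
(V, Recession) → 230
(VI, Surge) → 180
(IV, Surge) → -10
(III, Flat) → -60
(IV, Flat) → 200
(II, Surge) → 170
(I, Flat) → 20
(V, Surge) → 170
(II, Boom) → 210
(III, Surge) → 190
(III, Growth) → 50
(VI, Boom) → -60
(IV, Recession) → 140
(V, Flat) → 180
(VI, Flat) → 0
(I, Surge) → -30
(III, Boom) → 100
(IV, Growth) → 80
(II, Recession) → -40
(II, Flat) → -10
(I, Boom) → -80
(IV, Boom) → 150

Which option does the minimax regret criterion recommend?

Column bests: Recession=230, Flat=200, Growth=230, Boom=210, Surge=190.
I regrets: 30, 180, 190, 290, 220 → max 290
II regrets: 270, 210, 0, 0, 20 → max 270
III regrets: 70, 260, 180, 110, 0 → max 260
IV regrets: 90, 0, 150, 60, 200 → max 200
V regrets: 0, 20, 270, 210, 20 → max 270
VI regrets: 310, 200, 130, 270, 10 → max 310
Smallest max regret = 200 → IV.

IV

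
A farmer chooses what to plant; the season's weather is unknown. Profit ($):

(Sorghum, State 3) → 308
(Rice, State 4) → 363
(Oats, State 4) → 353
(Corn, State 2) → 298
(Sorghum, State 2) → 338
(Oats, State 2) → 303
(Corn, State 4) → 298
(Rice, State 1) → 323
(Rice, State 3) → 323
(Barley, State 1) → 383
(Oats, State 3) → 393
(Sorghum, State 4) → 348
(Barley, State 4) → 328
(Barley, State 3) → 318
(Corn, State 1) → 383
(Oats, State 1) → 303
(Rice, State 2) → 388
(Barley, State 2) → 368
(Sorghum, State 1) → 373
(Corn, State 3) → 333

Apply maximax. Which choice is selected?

Oats

Row maxima: Sorghum=373, Barley=383, Oats=393, Rice=388, Corn=383
Best best-case = 393 → Oats.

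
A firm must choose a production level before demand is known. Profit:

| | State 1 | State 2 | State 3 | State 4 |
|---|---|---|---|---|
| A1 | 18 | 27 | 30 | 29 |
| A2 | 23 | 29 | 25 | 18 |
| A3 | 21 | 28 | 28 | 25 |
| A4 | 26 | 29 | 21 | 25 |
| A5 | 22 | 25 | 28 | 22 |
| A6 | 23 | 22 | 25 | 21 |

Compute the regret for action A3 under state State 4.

4

Best payoff under State 4 is 29.
Regret = 29 − 25 = 4.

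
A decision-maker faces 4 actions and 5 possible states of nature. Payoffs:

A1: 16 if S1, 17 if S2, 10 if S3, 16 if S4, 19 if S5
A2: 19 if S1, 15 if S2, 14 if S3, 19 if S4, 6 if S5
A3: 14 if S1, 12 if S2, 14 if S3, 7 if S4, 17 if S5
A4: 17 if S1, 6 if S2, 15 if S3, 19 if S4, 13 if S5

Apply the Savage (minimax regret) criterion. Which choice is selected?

Column bests: S1=19, S2=17, S3=15, S4=19, S5=19.
A1 regrets: 3, 0, 5, 3, 0 → max 5
A2 regrets: 0, 2, 1, 0, 13 → max 13
A3 regrets: 5, 5, 1, 12, 2 → max 12
A4 regrets: 2, 11, 0, 0, 6 → max 11
Smallest max regret = 5 → A1.

A1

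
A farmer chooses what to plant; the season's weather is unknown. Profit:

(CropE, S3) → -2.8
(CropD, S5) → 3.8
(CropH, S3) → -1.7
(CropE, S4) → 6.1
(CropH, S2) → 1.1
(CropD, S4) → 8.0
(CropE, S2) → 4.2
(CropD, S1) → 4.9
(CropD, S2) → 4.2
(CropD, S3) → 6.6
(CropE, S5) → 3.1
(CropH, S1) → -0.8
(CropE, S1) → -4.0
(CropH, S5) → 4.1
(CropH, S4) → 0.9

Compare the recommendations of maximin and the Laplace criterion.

Row minima: CropH=-1.7, CropD=3.8, CropE=-4.0
Best worst-case = 3.8 → CropD.
Row averages: CropH=0.72, CropD=5.5, CropE=1.32
Highest average = 5.5 → CropD.

maximin → CropD; laplace → CropD (agree)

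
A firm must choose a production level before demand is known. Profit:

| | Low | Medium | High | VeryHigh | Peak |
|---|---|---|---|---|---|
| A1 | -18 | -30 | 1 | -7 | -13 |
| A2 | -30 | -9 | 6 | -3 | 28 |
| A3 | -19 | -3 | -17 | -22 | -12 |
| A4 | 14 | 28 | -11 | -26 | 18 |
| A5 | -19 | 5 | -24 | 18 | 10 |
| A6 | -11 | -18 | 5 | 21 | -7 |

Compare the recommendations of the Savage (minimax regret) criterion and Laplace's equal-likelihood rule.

minimax regret → A5; laplace → A4 (disagree)

Column bests: Low=14, Medium=28, High=6, VeryHigh=21, Peak=28.
A1 regrets: 32, 58, 5, 28, 41 → max 58
A2 regrets: 44, 37, 0, 24, 0 → max 44
A3 regrets: 33, 31, 23, 43, 40 → max 43
A4 regrets: 0, 0, 17, 47, 10 → max 47
A5 regrets: 33, 23, 30, 3, 18 → max 33
A6 regrets: 25, 46, 1, 0, 35 → max 46
Smallest max regret = 33 → A5.
Row averages: A1=-13.4, A2=-1.6, A3=-14.6, A4=4.6, A5=-2, A6=-2
Highest average = 4.6 → A4.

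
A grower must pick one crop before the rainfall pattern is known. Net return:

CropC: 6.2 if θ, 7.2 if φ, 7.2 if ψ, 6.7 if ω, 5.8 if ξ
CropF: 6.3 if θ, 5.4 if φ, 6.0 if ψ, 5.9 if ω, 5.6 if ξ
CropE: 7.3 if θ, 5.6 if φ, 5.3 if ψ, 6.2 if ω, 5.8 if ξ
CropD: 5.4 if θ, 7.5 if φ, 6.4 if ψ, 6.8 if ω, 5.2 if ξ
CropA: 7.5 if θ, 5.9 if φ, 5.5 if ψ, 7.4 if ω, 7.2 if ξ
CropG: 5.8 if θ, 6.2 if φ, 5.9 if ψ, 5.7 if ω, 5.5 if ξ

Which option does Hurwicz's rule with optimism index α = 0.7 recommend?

CropA

CropC: 0.7·7.2 + 0.3·5.8 = 6.78
CropF: 0.7·6.3 + 0.3·5.4 = 6.03
CropE: 0.7·7.3 + 0.3·5.3 = 6.7
CropD: 0.7·7.5 + 0.3·5.2 = 6.81
CropA: 0.7·7.5 + 0.3·5.5 = 6.9
CropG: 0.7·6.2 + 0.3·5.5 = 5.99
Highest Hurwicz score = 6.9 → CropA.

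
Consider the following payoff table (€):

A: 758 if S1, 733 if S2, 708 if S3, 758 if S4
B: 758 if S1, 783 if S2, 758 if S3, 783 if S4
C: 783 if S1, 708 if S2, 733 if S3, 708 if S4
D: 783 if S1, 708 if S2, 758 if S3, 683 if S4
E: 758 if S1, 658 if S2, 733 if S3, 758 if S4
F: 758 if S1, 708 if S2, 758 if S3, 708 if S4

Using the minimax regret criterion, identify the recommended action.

B

Column bests: S1=783, S2=783, S3=758, S4=783.
A regrets: 25, 50, 50, 25 → max 50
B regrets: 25, 0, 0, 0 → max 25
C regrets: 0, 75, 25, 75 → max 75
D regrets: 0, 75, 0, 100 → max 100
E regrets: 25, 125, 25, 25 → max 125
F regrets: 25, 75, 0, 75 → max 75
Smallest max regret = 25 → B.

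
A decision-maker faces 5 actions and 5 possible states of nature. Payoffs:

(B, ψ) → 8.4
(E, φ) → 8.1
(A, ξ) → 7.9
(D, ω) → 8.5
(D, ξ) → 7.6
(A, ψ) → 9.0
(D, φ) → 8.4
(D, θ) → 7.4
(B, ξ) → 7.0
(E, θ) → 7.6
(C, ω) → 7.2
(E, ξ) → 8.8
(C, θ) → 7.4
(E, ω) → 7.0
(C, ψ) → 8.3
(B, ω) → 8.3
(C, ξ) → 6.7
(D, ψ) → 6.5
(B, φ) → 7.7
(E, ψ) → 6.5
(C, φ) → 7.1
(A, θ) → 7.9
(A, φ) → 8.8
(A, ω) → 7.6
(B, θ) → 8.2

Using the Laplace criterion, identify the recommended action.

A

Row averages: A=8.24, B=7.92, C=7.34, D=7.68, E=7.6
Highest average = 8.24 → A.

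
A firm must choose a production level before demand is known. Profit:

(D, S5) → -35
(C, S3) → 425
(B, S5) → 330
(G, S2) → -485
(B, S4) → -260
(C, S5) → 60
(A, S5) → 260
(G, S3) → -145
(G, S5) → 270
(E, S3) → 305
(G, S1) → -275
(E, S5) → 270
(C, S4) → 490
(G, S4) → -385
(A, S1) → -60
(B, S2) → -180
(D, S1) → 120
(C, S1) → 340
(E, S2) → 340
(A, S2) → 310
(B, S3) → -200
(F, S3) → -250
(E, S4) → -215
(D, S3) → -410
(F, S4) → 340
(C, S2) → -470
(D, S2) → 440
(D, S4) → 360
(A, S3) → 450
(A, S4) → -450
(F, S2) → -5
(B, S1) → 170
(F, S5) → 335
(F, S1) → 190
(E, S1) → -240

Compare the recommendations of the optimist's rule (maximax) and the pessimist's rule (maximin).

maximax → C; maximin → E (disagree)

Row maxima: A=450, B=330, C=490, D=440, E=340, F=340, G=270
Best best-case = 490 → C.
Row minima: A=-450, B=-260, C=-470, D=-410, E=-240, F=-250, G=-485
Best worst-case = -240 → E.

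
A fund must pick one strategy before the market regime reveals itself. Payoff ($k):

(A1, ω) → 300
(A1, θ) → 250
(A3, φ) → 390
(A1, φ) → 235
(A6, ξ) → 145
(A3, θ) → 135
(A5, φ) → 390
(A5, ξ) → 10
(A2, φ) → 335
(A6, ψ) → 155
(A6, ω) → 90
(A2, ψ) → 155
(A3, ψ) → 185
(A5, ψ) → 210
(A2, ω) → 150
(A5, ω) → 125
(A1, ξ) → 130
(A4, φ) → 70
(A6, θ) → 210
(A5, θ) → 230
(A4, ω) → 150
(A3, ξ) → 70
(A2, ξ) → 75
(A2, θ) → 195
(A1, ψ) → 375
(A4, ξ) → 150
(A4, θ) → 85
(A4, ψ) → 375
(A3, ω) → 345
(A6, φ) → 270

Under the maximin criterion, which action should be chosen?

Row minima: A1=130, A2=75, A3=70, A4=70, A5=10, A6=90
Best worst-case = 130 → A1.

A1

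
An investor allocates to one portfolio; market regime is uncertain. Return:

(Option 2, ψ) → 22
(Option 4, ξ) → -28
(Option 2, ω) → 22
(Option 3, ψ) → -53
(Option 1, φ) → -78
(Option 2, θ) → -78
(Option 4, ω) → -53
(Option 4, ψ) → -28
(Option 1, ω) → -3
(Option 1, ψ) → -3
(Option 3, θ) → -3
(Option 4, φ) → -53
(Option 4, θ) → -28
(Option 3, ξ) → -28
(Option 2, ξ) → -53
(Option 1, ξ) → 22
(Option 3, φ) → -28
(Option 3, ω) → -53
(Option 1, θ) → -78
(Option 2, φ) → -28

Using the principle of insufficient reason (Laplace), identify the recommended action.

Row averages: Option 1=-28, Option 2=-23, Option 3=-33, Option 4=-38
Highest average = -23 → Option 2.

Option 2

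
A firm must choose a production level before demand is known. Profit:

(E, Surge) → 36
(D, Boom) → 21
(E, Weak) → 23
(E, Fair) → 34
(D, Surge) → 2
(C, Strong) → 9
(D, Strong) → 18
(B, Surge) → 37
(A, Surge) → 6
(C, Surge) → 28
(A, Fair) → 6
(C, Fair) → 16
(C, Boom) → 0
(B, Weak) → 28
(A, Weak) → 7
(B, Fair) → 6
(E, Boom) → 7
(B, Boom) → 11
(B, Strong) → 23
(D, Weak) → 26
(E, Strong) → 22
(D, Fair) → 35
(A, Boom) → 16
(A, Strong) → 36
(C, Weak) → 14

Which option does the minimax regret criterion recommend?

E

Column bests: Weak=28, Fair=35, Strong=36, Boom=21, Surge=37.
A regrets: 21, 29, 0, 5, 31 → max 31
B regrets: 0, 29, 13, 10, 0 → max 29
C regrets: 14, 19, 27, 21, 9 → max 27
D regrets: 2, 0, 18, 0, 35 → max 35
E regrets: 5, 1, 14, 14, 1 → max 14
Smallest max regret = 14 → E.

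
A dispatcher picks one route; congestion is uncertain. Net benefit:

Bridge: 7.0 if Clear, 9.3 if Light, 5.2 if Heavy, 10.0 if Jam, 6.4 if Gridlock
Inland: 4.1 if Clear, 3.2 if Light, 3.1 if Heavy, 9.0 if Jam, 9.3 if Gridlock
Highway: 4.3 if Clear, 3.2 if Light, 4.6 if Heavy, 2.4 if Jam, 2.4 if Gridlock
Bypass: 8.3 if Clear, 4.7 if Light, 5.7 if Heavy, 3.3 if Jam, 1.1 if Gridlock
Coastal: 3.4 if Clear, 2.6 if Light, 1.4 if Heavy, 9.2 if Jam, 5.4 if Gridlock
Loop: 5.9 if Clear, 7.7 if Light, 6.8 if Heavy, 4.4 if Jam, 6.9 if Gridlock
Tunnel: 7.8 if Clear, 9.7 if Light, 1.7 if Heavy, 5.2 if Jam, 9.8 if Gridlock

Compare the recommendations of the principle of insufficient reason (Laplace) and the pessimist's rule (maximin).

laplace → Bridge; maximin → Bridge (agree)

Row averages: Bridge=7.58, Inland=5.74, Highway=3.38, Bypass=4.62, Coastal=4.4, Loop=6.34, Tunnel=6.84
Highest average = 7.58 → Bridge.
Row minima: Bridge=5.2, Inland=3.1, Highway=2.4, Bypass=1.1, Coastal=1.4, Loop=4.4, Tunnel=1.7
Best worst-case = 5.2 → Bridge.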